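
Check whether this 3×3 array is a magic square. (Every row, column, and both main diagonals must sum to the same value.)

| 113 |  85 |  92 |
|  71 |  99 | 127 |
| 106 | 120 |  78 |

Row 1: 113 + 85 + 92 = 290.
Row 2: 71 + 99 + 127 = 297.
Row 3: 106 + 120 + 78 = 304.
Column 1: 113 + 71 + 106 = 290.
Column 2: 85 + 99 + 120 = 304.
Column 3: 92 + 127 + 78 = 297.
Main diagonal: 113 + 99 + 78 = 290.
Anti-diagonal: 92 + 99 + 106 = 297.

No — row 3 sums to 304 but anti-diagonal sums to 297.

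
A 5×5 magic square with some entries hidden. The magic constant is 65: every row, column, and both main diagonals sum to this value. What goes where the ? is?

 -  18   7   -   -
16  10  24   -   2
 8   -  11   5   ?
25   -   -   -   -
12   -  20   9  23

From row 2, 65 − (16 + 10 + 24 + 2) gives (2,4) = 13.
Row 5 needs 65; the known cells sum to 64, so (5,2) = 1.
Column 1 needs 65; the known cells sum to 61, so (1,1) = 4.
From column 3, 65 − (7 + 24 + 11 + 20) gives (4,3) = 3.
The remaining cell in main diagonal is (4,4) = 65 − 48 = 17.
Column 4 must total 65; the given cells sum to 44, so (1,4) = 21.
From row 1, 65 − (4 + 18 + 7 + 21) gives (1,5) = 15.
Anti-diagonal must total 65; the given cells sum to 51, so (4,2) = 14.
Row 4 must total 65; the given cells sum to 59, so (4,5) = 6.
Using column 2: 18 + 10 + 14 + 1 + ? → (3,2) = 65 − 43 = 22.
Column 5 needs 65; the known cells sum to 46, so (3,5) = 19.

19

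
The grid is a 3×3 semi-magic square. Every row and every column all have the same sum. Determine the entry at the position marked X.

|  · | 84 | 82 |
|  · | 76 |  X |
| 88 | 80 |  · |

86

Column 2 is complete and sums to 240; that is the magic constant.
From row 1, 240 − (84 + 82) gives (1,1) = 74.
The remaining cell in row 3 is (3,3) = 240 − 168 = 72.
Column 1: 74 + 88 + ? = 240, so (2,1) = 78.
Column 3 must total 240; the given cells sum to 154, so (2,3) = 86.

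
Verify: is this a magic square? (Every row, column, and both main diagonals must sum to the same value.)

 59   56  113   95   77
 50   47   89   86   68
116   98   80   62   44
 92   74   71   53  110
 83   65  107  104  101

Row 1: 59 + 56 + 113 + 95 + 77 = 400.
Row 2: 50 + 47 + 89 + 86 + 68 = 340.
Row 3: 116 + 98 + 80 + 62 + 44 = 400.
Row 4: 92 + 74 + 71 + 53 + 110 = 400.
Row 5: 83 + 65 + 107 + 104 + 101 = 460.
Column 1: 59 + 50 + 116 + 92 + 83 = 400.
Column 2: 56 + 47 + 98 + 74 + 65 = 340.
Column 3: 113 + 89 + 80 + 71 + 107 = 460.
Column 4: 95 + 86 + 62 + 53 + 104 = 400.
Column 5: 77 + 68 + 44 + 110 + 101 = 400.
Main diagonal: 59 + 47 + 80 + 53 + 101 = 340.
Anti-diagonal: 77 + 86 + 80 + 74 + 83 = 400.

No — column 3 sums to 460 but column 4 sums to 400.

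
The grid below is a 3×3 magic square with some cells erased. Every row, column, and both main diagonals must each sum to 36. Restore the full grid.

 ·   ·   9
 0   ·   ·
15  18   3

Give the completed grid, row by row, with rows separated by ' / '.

Using column 1: 0 + 15 + ? → (1,1) = 36 − 15 = 21.
Column 3 needs 36; the known cells sum to 12, so (2,3) = 24.
Main diagonal needs 36; the known cells sum to 24, so (2,2) = 12.
Row 1 needs 36; the known cells sum to 30, so (1,2) = 6.

21 6 9 / 0 12 24 / 15 18 3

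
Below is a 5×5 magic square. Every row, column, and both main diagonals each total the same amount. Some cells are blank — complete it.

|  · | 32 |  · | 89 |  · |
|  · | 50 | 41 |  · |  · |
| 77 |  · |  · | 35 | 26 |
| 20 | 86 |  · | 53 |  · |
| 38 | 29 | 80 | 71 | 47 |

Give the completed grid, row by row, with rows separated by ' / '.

56 32 23 89 65 / 74 50 41 17 83 / 77 68 59 35 26 / 20 86 62 53 44 / 38 29 80 71 47

Row 5 is already complete: 38 + 29 + 80 + 71 + 47 = 265, so that is the magic constant.
Using column 2: 32 + 50 + 86 + 29 + ? → (3,2) = 265 − 197 = 68.
From column 4, 265 − (89 + 35 + 53 + 71) gives (2,4) = 17.
The remaining cell in row 3 is (3,3) = 265 − 206 = 59.
Main diagonal: 50 + 59 + 53 + 47 + ? = 265, so (1,1) = 56.
Anti-diagonal: 17 + 59 + 86 + 38 + ? = 265, so (1,5) = 65.
Row 1 must total 265; the given cells sum to 242, so (1,3) = 23.
Using column 1: 56 + 77 + 20 + 38 + ? → (2,1) = 265 − 191 = 74.
The remaining cell in column 3 is (4,3) = 265 − 203 = 62.
The remaining cell in row 2 is (2,5) = 265 − 182 = 83.
The remaining cell in row 4 is (4,5) = 265 − 221 = 44.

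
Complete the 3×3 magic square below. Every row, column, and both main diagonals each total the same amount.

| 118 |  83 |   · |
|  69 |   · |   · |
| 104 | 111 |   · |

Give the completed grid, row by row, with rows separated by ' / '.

118 83 90 / 69 97 125 / 104 111 76

Column 1 is already complete: 118 + 69 + 104 = 291, so that is the magic constant.
Row 1 must total 291; the given cells sum to 201, so (1,3) = 90.
Using row 3: 104 + 111 + ? → (3,3) = 291 − 215 = 76.
Column 2: 83 + 111 + ? = 291, so (2,2) = 97.
The remaining cell in column 3 is (2,3) = 291 − 166 = 125.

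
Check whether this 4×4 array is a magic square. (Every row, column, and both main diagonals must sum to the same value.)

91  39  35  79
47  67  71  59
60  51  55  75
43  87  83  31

No — column 2 sums to 244 but row 3 sums to 241.

Row 1: 91 + 39 + 35 + 79 = 244.
Row 2: 47 + 67 + 71 + 59 = 244.
Row 3: 60 + 51 + 55 + 75 = 241.
Row 4: 43 + 87 + 83 + 31 = 244.
Column 1: 91 + 47 + 60 + 43 = 241.
Column 2: 39 + 67 + 51 + 87 = 244.
Column 3: 35 + 71 + 55 + 83 = 244.
Column 4: 79 + 59 + 75 + 31 = 244.
Main diagonal: 91 + 67 + 55 + 31 = 244.
Anti-diagonal: 79 + 71 + 51 + 43 = 244.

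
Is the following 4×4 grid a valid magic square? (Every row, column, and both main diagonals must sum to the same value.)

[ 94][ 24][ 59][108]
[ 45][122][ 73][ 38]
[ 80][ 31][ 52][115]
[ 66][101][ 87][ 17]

No — column 2 sums to 278 but row 1 sums to 285.

Row 1: 94 + 24 + 59 + 108 = 285.
Row 2: 45 + 122 + 73 + 38 = 278.
Row 3: 80 + 31 + 52 + 115 = 278.
Row 4: 66 + 101 + 87 + 17 = 271.
Column 1: 94 + 45 + 80 + 66 = 285.
Column 2: 24 + 122 + 31 + 101 = 278.
Column 3: 59 + 73 + 52 + 87 = 271.
Column 4: 108 + 38 + 115 + 17 = 278.
Main diagonal: 94 + 122 + 52 + 17 = 285.
Anti-diagonal: 108 + 73 + 31 + 66 = 278.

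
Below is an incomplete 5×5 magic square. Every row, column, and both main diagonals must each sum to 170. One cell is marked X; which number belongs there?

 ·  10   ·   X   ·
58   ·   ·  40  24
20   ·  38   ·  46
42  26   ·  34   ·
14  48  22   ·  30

The remaining cell in row 5 is (5,4) = 170 − 114 = 56.
Using column 1: 58 + 20 + 42 + 14 + ? → (1,1) = 170 − 134 = 36.
Using main diagonal: 36 + 38 + 34 + 30 + ? → (2,2) = 170 − 138 = 32.
Anti-diagonal: 40 + 38 + 26 + 14 + ? = 170, so (1,5) = 52.
Using row 2: 58 + 32 + 40 + 24 + ? → (2,3) = 170 − 154 = 16.
From column 2, 170 − (10 + 32 + 26 + 48) gives (3,2) = 54.
Column 5 needs 170; the known cells sum to 152, so (4,5) = 18.
Row 3 must total 170; the given cells sum to 158, so (3,4) = 12.
Row 4 must total 170; the given cells sum to 120, so (4,3) = 50.
Using column 3: 16 + 38 + 50 + 22 + ? → (1,3) = 170 − 126 = 44.
Column 4: 40 + 12 + 34 + 56 + ? = 170, so (1,4) = 28.

28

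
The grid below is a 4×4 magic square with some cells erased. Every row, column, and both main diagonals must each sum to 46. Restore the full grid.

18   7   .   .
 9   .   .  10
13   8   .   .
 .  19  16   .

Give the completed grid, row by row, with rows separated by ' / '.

Using column 1: 18 + 9 + 13 + ? → (4,1) = 46 − 40 = 6.
Column 2 must total 46; the given cells sum to 34, so (2,2) = 12.
Row 2 must total 46; the given cells sum to 31, so (2,3) = 15.
Using row 4: 6 + 19 + 16 + ? → (4,4) = 46 − 41 = 5.
Main diagonal: 18 + 12 + 5 + ? = 46, so (3,3) = 11.
Anti-diagonal: 15 + 8 + 6 + ? = 46, so (1,4) = 17.
Row 1: 18 + 7 + 17 + ? = 46, so (1,3) = 4.
Row 3 must total 46; the given cells sum to 32, so (3,4) = 14.

18 7 4 17 / 9 12 15 10 / 13 8 11 14 / 6 19 16 5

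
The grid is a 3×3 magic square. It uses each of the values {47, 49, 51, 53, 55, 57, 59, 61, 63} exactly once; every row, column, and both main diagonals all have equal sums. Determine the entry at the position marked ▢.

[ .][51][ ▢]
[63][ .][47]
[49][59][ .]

The 9 entries sum to 495, so each line sums to 495/3 = 165.
Row 2 must total 165; the given cells sum to 110, so (2,2) = 55.
The remaining cell in row 3 is (3,3) = 165 − 108 = 57.
Using column 1: 63 + 49 + ? → (1,1) = 165 − 112 = 53.
Column 3 must total 165; the given cells sum to 104, so (1,3) = 61.

61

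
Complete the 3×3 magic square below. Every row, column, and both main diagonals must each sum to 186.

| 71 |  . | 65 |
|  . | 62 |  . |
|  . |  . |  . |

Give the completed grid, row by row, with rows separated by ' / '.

71 50 65 / 56 62 68 / 59 74 53

Row 1 must total 186; the given cells sum to 136, so (1,2) = 50.
Using column 2: 50 + 62 + ? → (3,2) = 186 − 112 = 74.
Main diagonal must total 186; the given cells sum to 133, so (3,3) = 53.
Anti-diagonal must total 186; the given cells sum to 127, so (3,1) = 59.
Using column 1: 71 + 59 + ? → (2,1) = 186 − 130 = 56.
Column 3: 65 + 53 + ? = 186, so (2,3) = 68.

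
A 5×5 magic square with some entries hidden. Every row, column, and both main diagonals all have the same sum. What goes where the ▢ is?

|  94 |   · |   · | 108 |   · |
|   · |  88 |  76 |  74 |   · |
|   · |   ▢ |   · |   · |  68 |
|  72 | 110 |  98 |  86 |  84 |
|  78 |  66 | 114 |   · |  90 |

Row 4 is complete and sums to 450; that is the magic constant.
Row 5 needs 450; the known cells sum to 348, so (5,4) = 102.
Column 4: 108 + 74 + 86 + 102 + ? = 450, so (3,4) = 80.
The remaining cell in main diagonal is (3,3) = 450 − 358 = 92.
The remaining cell in anti-diagonal is (1,5) = 450 − 354 = 96.
From column 3, 450 − (76 + 92 + 98 + 114) gives (1,3) = 70.
From column 5, 450 − (96 + 68 + 84 + 90) gives (2,5) = 112.
From row 1, 450 − (94 + 70 + 108 + 96) gives (1,2) = 82.
The remaining cell in row 2 is (2,1) = 450 − 350 = 100.
Using column 1: 94 + 100 + 72 + 78 + ? → (3,1) = 450 − 344 = 106.
Column 2 must total 450; the given cells sum to 346, so (3,2) = 104.

104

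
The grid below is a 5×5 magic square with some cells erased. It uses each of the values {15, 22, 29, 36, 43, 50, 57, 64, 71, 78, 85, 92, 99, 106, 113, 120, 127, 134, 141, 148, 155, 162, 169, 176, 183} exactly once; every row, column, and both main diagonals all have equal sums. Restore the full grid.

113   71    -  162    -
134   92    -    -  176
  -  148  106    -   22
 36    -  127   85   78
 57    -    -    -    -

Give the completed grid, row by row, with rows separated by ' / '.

113 71 29 162 120 / 134 92 50 43 176 / 155 148 106 64 22 / 36 169 127 85 78 / 57 15 183 141 99

The 25 entries sum to 2475, so each line sums to 2475/5 = 495.
Row 4 must total 495; the given cells sum to 326, so (4,2) = 169.
Column 1 needs 495; the known cells sum to 340, so (3,1) = 155.
Using column 2: 71 + 92 + 148 + 169 + ? → (5,2) = 495 − 480 = 15.
Using main diagonal: 113 + 92 + 106 + 85 + ? → (5,5) = 495 − 396 = 99.
Row 3 must total 495; the given cells sum to 431, so (3,4) = 64.
Column 5: 176 + 22 + 78 + 99 + ? = 495, so (1,5) = 120.
Anti-diagonal must total 495; the given cells sum to 452, so (2,4) = 43.
From row 1, 495 − (113 + 71 + 162 + 120) gives (1,3) = 29.
From row 2, 495 − (134 + 92 + 43 + 176) gives (2,3) = 50.
Column 3 needs 495; the known cells sum to 312, so (5,3) = 183.
Column 4 needs 495; the known cells sum to 354, so (5,4) = 141.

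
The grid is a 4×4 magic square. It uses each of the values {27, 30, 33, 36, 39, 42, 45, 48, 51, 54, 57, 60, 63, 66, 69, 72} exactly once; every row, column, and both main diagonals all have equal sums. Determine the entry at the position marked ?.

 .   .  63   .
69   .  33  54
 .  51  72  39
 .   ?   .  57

45

The 16 entries sum to 792, so each line sums to 792/4 = 198.
Row 2 must total 198; the given cells sum to 156, so (2,2) = 42.
The remaining cell in row 3 is (3,1) = 198 − 162 = 36.
Column 3: 63 + 33 + 72 + ? = 198, so (4,3) = 30.
Column 4 needs 198; the known cells sum to 150, so (1,4) = 48.
Main diagonal: 42 + 72 + 57 + ? = 198, so (1,1) = 27.
From anti-diagonal, 198 − (48 + 33 + 51) gives (4,1) = 66.
From row 1, 198 − (27 + 63 + 48) gives (1,2) = 60.
The remaining cell in row 4 is (4,2) = 198 − 153 = 45.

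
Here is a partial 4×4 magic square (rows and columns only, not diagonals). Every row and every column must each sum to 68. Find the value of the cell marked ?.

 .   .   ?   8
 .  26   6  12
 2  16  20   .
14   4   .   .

10

Row 2: 26 + 6 + 12 + ? = 68, so (2,1) = 24.
Row 3: 2 + 16 + 20 + ? = 68, so (3,4) = 30.
The remaining cell in column 1 is (1,1) = 68 − 40 = 28.
From column 2, 68 − (26 + 16 + 4) gives (1,2) = 22.
Column 4 must total 68; the given cells sum to 50, so (4,4) = 18.
Using row 1: 28 + 22 + 8 + ? → (1,3) = 68 − 58 = 10.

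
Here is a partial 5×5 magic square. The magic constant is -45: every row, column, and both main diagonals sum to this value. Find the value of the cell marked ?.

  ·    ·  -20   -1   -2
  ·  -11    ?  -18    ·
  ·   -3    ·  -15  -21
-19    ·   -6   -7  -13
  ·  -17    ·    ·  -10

Row 4 needs -45; the known cells sum to -45, so (4,2) = 0.
Column 2: -11 + (-3) + 0 + (-17) + ? = -45, so (1,2) = -14.
Column 4 needs -45; the known cells sum to -41, so (5,4) = -4.
The remaining cell in column 5 is (2,5) = -45 − (-46) = 1.
Row 1 needs -45; the known cells sum to -37, so (1,1) = -8.
From main diagonal, -45 − (-8 + (-11) + (-7) + (-10)) gives (3,3) = -9.
Anti-diagonal needs -45; the known cells sum to -29, so (5,1) = -16.
Row 3 needs -45; the known cells sum to -48, so (3,1) = 3.
Row 5: -16 + (-17) + (-4) + (-10) + ? = -45, so (5,3) = 2.
Column 1 needs -45; the known cells sum to -40, so (2,1) = -5.
Column 3: -20 + (-9) + (-6) + 2 + ? = -45, so (2,3) = -12.

-12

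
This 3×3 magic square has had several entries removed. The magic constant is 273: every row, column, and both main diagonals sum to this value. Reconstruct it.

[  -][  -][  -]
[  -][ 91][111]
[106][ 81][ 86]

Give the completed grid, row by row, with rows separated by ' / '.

96 101 76 / 71 91 111 / 106 81 86

Row 2 needs 273; the known cells sum to 202, so (2,1) = 71.
Column 1 needs 273; the known cells sum to 177, so (1,1) = 96.
Using column 2: 91 + 81 + ? → (1,2) = 273 − 172 = 101.
Column 3 must total 273; the given cells sum to 197, so (1,3) = 76.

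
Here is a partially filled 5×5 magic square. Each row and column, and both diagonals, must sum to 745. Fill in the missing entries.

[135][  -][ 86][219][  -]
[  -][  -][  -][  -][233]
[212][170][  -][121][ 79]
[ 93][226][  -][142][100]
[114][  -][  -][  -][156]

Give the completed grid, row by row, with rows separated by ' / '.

Row 3: 212 + 170 + 121 + 79 + ? = 745, so (3,3) = 163.
From row 4, 745 − (93 + 226 + 142 + 100) gives (4,3) = 184.
The remaining cell in column 1 is (2,1) = 745 − 554 = 191.
Column 5 must total 745; the given cells sum to 568, so (1,5) = 177.
Using main diagonal: 135 + 163 + 142 + 156 + ? → (2,2) = 745 − 596 = 149.
From anti-diagonal, 745 − (177 + 163 + 226 + 114) gives (2,4) = 65.
The remaining cell in row 1 is (1,2) = 745 − 617 = 128.
Row 2 must total 745; the given cells sum to 638, so (2,3) = 107.
Using column 2: 128 + 149 + 170 + 226 + ? → (5,2) = 745 − 673 = 72.
The remaining cell in column 3 is (5,3) = 745 − 540 = 205.
Using column 4: 219 + 65 + 121 + 142 + ? → (5,4) = 745 − 547 = 198.

135 128 86 219 177 / 191 149 107 65 233 / 212 170 163 121 79 / 93 226 184 142 100 / 114 72 205 198 156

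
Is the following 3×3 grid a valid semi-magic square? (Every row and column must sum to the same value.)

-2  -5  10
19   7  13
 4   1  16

No — row 3 sums to 21 but row 1 sums to 3.

Row 1: -2 + (-5) + 10 = 3.
Row 2: 19 + 7 + 13 = 39.
Row 3: 4 + 1 + 16 = 21.
Column 1: -2 + 19 + 4 = 21.
Column 2: -5 + 7 + 1 = 3.
Column 3: 10 + 13 + 16 = 39.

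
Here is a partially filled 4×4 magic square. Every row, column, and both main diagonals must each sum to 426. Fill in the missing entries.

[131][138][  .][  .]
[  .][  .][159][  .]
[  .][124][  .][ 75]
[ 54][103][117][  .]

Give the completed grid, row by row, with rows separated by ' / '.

131 138 68 89 / 96 61 159 110 / 145 124 82 75 / 54 103 117 152

Row 4: 54 + 103 + 117 + ? = 426, so (4,4) = 152.
Using column 2: 138 + 124 + 103 + ? → (2,2) = 426 − 365 = 61.
The remaining cell in main diagonal is (3,3) = 426 − 344 = 82.
Using anti-diagonal: 159 + 124 + 54 + ? → (1,4) = 426 − 337 = 89.
Row 1: 131 + 138 + 89 + ? = 426, so (1,3) = 68.
Using row 3: 124 + 82 + 75 + ? → (3,1) = 426 − 281 = 145.
Column 1: 131 + 145 + 54 + ? = 426, so (2,1) = 96.
Column 4: 89 + 75 + 152 + ? = 426, so (2,4) = 110.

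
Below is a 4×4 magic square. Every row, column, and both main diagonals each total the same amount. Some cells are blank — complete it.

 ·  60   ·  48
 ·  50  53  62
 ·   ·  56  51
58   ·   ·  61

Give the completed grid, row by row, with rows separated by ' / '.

55 60 59 48 / 57 50 53 62 / 52 63 56 51 / 58 49 54 61

Column 4 is already complete: 48 + 62 + 51 + 61 = 222, so that is the magic constant.
Row 2: 50 + 53 + 62 + ? = 222, so (2,1) = 57.
Main diagonal needs 222; the known cells sum to 167, so (1,1) = 55.
Anti-diagonal needs 222; the known cells sum to 159, so (3,2) = 63.
Row 1 must total 222; the given cells sum to 163, so (1,3) = 59.
From row 3, 222 − (63 + 56 + 51) gives (3,1) = 52.
Column 2 must total 222; the given cells sum to 173, so (4,2) = 49.
Column 3 must total 222; the given cells sum to 168, so (4,3) = 54.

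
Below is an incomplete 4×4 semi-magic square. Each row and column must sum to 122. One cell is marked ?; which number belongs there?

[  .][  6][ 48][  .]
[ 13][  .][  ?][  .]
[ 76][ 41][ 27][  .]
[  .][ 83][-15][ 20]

Row 3: 76 + 41 + 27 + ? = 122, so (3,4) = -22.
Row 4 needs 122; the known cells sum to 88, so (4,1) = 34.
Column 1 must total 122; the given cells sum to 123, so (1,1) = -1.
Column 2 needs 122; the known cells sum to 130, so (2,2) = -8.
From column 3, 122 − (48 + 27 + (-15)) gives (2,3) = 62.

62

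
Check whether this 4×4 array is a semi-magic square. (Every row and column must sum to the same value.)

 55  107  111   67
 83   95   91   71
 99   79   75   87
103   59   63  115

Yes

Row 1: 55 + 107 + 111 + 67 = 340.
Row 2: 83 + 95 + 91 + 71 = 340.
Row 3: 99 + 79 + 75 + 87 = 340.
Row 4: 103 + 59 + 63 + 115 = 340.
Column 1: 55 + 83 + 99 + 103 = 340.
Column 2: 107 + 95 + 79 + 59 = 340.
Column 3: 111 + 91 + 75 + 63 = 340.
Column 4: 67 + 71 + 87 + 115 = 340.
All lines sum to 340.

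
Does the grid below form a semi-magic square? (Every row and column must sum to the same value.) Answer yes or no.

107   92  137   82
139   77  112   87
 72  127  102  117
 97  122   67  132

Row 1: 107 + 92 + 137 + 82 = 418.
Row 2: 139 + 77 + 112 + 87 = 415.
Row 3: 72 + 127 + 102 + 117 = 418.
Row 4: 97 + 122 + 67 + 132 = 418.
Column 1: 107 + 139 + 72 + 97 = 415.
Column 2: 92 + 77 + 127 + 122 = 418.
Column 3: 137 + 112 + 102 + 67 = 418.
Column 4: 82 + 87 + 117 + 132 = 418.

No — column 3 sums to 418 but row 2 sums to 415.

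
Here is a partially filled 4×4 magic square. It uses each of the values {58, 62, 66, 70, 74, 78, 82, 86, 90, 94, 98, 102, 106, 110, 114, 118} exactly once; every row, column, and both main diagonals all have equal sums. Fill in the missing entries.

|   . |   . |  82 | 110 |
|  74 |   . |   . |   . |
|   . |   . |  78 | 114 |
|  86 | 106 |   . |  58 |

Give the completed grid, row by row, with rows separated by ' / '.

The 16 entries sum to 1408, so each line sums to 1408/4 = 352.
The remaining cell in row 4 is (4,3) = 352 − 250 = 102.
Column 3 must total 352; the given cells sum to 262, so (2,3) = 90.
The remaining cell in column 4 is (2,4) = 352 − 282 = 70.
Anti-diagonal must total 352; the given cells sum to 286, so (3,2) = 66.
Row 2 must total 352; the given cells sum to 234, so (2,2) = 118.
Row 3: 66 + 78 + 114 + ? = 352, so (3,1) = 94.
From column 1, 352 − (74 + 94 + 86) gives (1,1) = 98.
Column 2: 118 + 66 + 106 + ? = 352, so (1,2) = 62.

98 62 82 110 / 74 118 90 70 / 94 66 78 114 / 86 106 102 58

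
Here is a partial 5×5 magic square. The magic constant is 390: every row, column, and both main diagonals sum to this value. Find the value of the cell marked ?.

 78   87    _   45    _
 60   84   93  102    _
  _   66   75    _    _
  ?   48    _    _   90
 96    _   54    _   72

114

Row 2 must total 390; the given cells sum to 339, so (2,5) = 51.
Column 2 needs 390; the known cells sum to 285, so (5,2) = 105.
Main diagonal must total 390; the given cells sum to 309, so (4,4) = 81.
Anti-diagonal must total 390; the given cells sum to 321, so (1,5) = 69.
Row 1 needs 390; the known cells sum to 279, so (1,3) = 111.
Using row 5: 96 + 105 + 54 + 72 + ? → (5,4) = 390 − 327 = 63.
Column 3 must total 390; the given cells sum to 333, so (4,3) = 57.
Column 4 needs 390; the known cells sum to 291, so (3,4) = 99.
The remaining cell in column 5 is (3,5) = 390 − 282 = 108.
From row 3, 390 − (66 + 75 + 99 + 108) gives (3,1) = 42.
Row 4: 48 + 57 + 81 + 90 + ? = 390, so (4,1) = 114.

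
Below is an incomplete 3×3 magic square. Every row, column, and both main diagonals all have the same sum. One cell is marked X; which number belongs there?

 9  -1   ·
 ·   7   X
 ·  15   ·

Column 2 is complete and sums to 21; that is the magic constant.
From row 1, 21 − (9 + (-1)) gives (1,3) = 13.
From main diagonal, 21 − (9 + 7) gives (3,3) = 5.
From anti-diagonal, 21 − (13 + 7) gives (3,1) = 1.
Column 1 needs 21; the known cells sum to 10, so (2,1) = 11.
Column 3 must total 21; the given cells sum to 18, so (2,3) = 3.

3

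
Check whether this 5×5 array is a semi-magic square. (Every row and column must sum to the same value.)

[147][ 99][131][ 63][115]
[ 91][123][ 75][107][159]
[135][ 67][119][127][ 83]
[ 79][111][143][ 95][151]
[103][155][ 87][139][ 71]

No — row 4 sums to 579 but row 5 sums to 555.

Row 1: 147 + 99 + 131 + 63 + 115 = 555.
Row 2: 91 + 123 + 75 + 107 + 159 = 555.
Row 3: 135 + 67 + 119 + 127 + 83 = 531.
Row 4: 79 + 111 + 143 + 95 + 151 = 579.
Row 5: 103 + 155 + 87 + 139 + 71 = 555.
Column 1: 147 + 91 + 135 + 79 + 103 = 555.
Column 2: 99 + 123 + 67 + 111 + 155 = 555.
Column 3: 131 + 75 + 119 + 143 + 87 = 555.
Column 4: 63 + 107 + 127 + 95 + 139 = 531.
Column 5: 115 + 159 + 83 + 151 + 71 = 579.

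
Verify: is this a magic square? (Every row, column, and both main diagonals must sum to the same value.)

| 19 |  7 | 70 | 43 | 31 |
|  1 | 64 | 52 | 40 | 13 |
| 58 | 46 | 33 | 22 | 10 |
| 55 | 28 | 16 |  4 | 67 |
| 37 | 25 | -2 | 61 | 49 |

No — anti-diagonal sums to 169 but row 4 sums to 170.

Row 1: 19 + 7 + 70 + 43 + 31 = 170.
Row 2: 1 + 64 + 52 + 40 + 13 = 170.
Row 3: 58 + 46 + 33 + 22 + 10 = 169.
Row 4: 55 + 28 + 16 + 4 + 67 = 170.
Row 5: 37 + 25 + (-2) + 61 + 49 = 170.
Column 1: 19 + 1 + 58 + 55 + 37 = 170.
Column 2: 7 + 64 + 46 + 28 + 25 = 170.
Column 3: 70 + 52 + 33 + 16 + (-2) = 169.
Column 4: 43 + 40 + 22 + 4 + 61 = 170.
Column 5: 31 + 13 + 10 + 67 + 49 = 170.
Main diagonal: 19 + 64 + 33 + 4 + 49 = 169.
Anti-diagonal: 31 + 40 + 33 + 28 + 37 = 169.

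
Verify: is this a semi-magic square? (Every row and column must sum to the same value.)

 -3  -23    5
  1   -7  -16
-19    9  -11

No — row 2 sums to -22 but column 2 sums to -21.

Row 1: -3 + (-23) + 5 = -21.
Row 2: 1 + (-7) + (-16) = -22.
Row 3: -19 + 9 + (-11) = -21.
Column 1: -3 + 1 + (-19) = -21.
Column 2: -23 + (-7) + 9 = -21.
Column 3: 5 + (-16) + (-11) = -22.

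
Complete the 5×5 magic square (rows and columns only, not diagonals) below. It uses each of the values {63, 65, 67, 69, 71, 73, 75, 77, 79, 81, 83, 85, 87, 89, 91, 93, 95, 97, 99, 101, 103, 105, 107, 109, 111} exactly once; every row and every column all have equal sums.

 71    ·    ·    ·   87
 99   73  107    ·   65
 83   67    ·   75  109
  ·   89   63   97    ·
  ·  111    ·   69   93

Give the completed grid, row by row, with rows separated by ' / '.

71 95 79 103 87 / 99 73 107 91 65 / 83 67 101 75 109 / 105 89 63 97 81 / 77 111 85 69 93

The 25 entries sum to 2175, so each line sums to 2175/5 = 435.
Row 2 needs 435; the known cells sum to 344, so (2,4) = 91.
From row 3, 435 − (83 + 67 + 75 + 109) gives (3,3) = 101.
From column 2, 435 − (73 + 67 + 89 + 111) gives (1,2) = 95.
Column 4 needs 435; the known cells sum to 332, so (1,4) = 103.
Column 5 must total 435; the given cells sum to 354, so (4,5) = 81.
The remaining cell in row 1 is (1,3) = 435 − 356 = 79.
From row 4, 435 − (89 + 63 + 97 + 81) gives (4,1) = 105.
From column 1, 435 − (71 + 99 + 83 + 105) gives (5,1) = 77.
Column 3 must total 435; the given cells sum to 350, so (5,3) = 85.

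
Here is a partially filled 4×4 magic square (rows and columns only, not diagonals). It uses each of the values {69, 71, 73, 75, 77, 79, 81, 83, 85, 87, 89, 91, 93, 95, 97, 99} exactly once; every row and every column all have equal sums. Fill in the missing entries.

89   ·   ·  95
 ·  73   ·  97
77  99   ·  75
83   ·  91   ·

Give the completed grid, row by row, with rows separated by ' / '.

89 71 81 95 / 87 73 79 97 / 77 99 85 75 / 83 93 91 69

The 16 entries sum to 1344, so each line sums to 1344/4 = 336.
Row 3 must total 336; the given cells sum to 251, so (3,3) = 85.
From column 1, 336 − (89 + 77 + 83) gives (2,1) = 87.
From column 4, 336 − (95 + 97 + 75) gives (4,4) = 69.
Row 2 needs 336; the known cells sum to 257, so (2,3) = 79.
From row 4, 336 − (83 + 91 + 69) gives (4,2) = 93.
Using column 2: 73 + 99 + 93 + ? → (1,2) = 336 − 265 = 71.
Using column 3: 79 + 85 + 91 + ? → (1,3) = 336 − 255 = 81.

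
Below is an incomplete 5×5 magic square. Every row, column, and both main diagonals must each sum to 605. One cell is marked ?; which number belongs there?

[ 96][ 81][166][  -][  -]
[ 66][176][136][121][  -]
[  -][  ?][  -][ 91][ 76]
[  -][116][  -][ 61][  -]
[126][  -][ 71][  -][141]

146

From row 2, 605 − (66 + 176 + 136 + 121) gives (2,5) = 106.
Main diagonal: 96 + 176 + 61 + 141 + ? = 605, so (3,3) = 131.
Anti-diagonal: 121 + 131 + 116 + 126 + ? = 605, so (1,5) = 111.
Row 1: 96 + 81 + 166 + 111 + ? = 605, so (1,4) = 151.
Column 3: 166 + 136 + 131 + 71 + ? = 605, so (4,3) = 101.
From column 4, 605 − (151 + 121 + 91 + 61) gives (5,4) = 181.
Column 5 must total 605; the given cells sum to 434, so (4,5) = 171.
Row 4 needs 605; the known cells sum to 449, so (4,1) = 156.
From row 5, 605 − (126 + 71 + 181 + 141) gives (5,2) = 86.
Column 1 must total 605; the given cells sum to 444, so (3,1) = 161.
Column 2 needs 605; the known cells sum to 459, so (3,2) = 146.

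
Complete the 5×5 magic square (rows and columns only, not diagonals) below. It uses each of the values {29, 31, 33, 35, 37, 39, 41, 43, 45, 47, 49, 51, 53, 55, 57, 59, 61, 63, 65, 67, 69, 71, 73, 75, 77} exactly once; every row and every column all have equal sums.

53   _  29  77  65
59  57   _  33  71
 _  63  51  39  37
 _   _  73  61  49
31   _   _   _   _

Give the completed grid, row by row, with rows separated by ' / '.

The 25 entries sum to 1325, so each line sums to 1325/5 = 265.
Row 1: 53 + 29 + 77 + 65 + ? = 265, so (1,2) = 41.
Row 2 must total 265; the given cells sum to 220, so (2,3) = 45.
Row 3: 63 + 51 + 39 + 37 + ? = 265, so (3,1) = 75.
Column 1 needs 265; the known cells sum to 218, so (4,1) = 47.
Column 3 must total 265; the given cells sum to 198, so (5,3) = 67.
Column 4: 77 + 33 + 39 + 61 + ? = 265, so (5,4) = 55.
The remaining cell in column 5 is (5,5) = 265 − 222 = 43.
Row 4 needs 265; the known cells sum to 230, so (4,2) = 35.
From row 5, 265 − (31 + 67 + 55 + 43) gives (5,2) = 69.

53 41 29 77 65 / 59 57 45 33 71 / 75 63 51 39 37 / 47 35 73 61 49 / 31 69 67 55 43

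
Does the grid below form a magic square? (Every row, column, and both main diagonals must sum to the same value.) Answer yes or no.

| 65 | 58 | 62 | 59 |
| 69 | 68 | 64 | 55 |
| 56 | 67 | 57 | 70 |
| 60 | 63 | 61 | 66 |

Row 1: 65 + 58 + 62 + 59 = 244.
Row 2: 69 + 68 + 64 + 55 = 256.
Row 3: 56 + 67 + 57 + 70 = 250.
Row 4: 60 + 63 + 61 + 66 = 250.
Column 1: 65 + 69 + 56 + 60 = 250.
Column 2: 58 + 68 + 67 + 63 = 256.
Column 3: 62 + 64 + 57 + 61 = 244.
Column 4: 59 + 55 + 70 + 66 = 250.
Main diagonal: 65 + 68 + 57 + 66 = 256.
Anti-diagonal: 59 + 64 + 67 + 60 = 250.

No — row 1 sums to 244 but row 2 sums to 256.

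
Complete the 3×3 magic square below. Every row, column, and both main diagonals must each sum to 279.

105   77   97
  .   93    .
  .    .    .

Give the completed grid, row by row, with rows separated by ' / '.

The remaining cell in column 2 is (3,2) = 279 − 170 = 109.
From main diagonal, 279 − (105 + 93) gives (3,3) = 81.
Using anti-diagonal: 97 + 93 + ? → (3,1) = 279 − 190 = 89.
Column 1: 105 + 89 + ? = 279, so (2,1) = 85.
Column 3: 97 + 81 + ? = 279, so (2,3) = 101.

105 77 97 / 85 93 101 / 89 109 81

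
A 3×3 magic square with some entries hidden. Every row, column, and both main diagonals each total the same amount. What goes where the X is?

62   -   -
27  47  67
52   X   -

Row 2 is complete and sums to 141; that is the magic constant.
Main diagonal needs 141; the known cells sum to 109, so (3,3) = 32.
Using anti-diagonal: 47 + 52 + ? → (1,3) = 141 − 99 = 42.
Row 1 must total 141; the given cells sum to 104, so (1,2) = 37.
The remaining cell in row 3 is (3,2) = 141 − 84 = 57.

57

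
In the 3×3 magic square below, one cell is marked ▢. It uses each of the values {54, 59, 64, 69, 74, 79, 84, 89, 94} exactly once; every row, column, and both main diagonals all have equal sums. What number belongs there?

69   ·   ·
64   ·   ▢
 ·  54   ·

84

The 9 entries sum to 666, so each line sums to 666/3 = 222.
Column 1: 69 + 64 + ? = 222, so (3,1) = 89.
From row 3, 222 − (89 + 54) gives (3,3) = 79.
The remaining cell in main diagonal is (2,2) = 222 − 148 = 74.
Anti-diagonal: 74 + 89 + ? = 222, so (1,3) = 59.
Row 1 needs 222; the known cells sum to 128, so (1,2) = 94.
The remaining cell in row 2 is (2,3) = 222 − 138 = 84.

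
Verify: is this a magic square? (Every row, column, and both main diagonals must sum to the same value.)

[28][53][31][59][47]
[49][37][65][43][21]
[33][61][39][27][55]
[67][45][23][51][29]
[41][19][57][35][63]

No — main diagonal sums to 218 but column 2 sums to 215.

Row 1: 28 + 53 + 31 + 59 + 47 = 218.
Row 2: 49 + 37 + 65 + 43 + 21 = 215.
Row 3: 33 + 61 + 39 + 27 + 55 = 215.
Row 4: 67 + 45 + 23 + 51 + 29 = 215.
Row 5: 41 + 19 + 57 + 35 + 63 = 215.
Column 1: 28 + 49 + 33 + 67 + 41 = 218.
Column 2: 53 + 37 + 61 + 45 + 19 = 215.
Column 3: 31 + 65 + 39 + 23 + 57 = 215.
Column 4: 59 + 43 + 27 + 51 + 35 = 215.
Column 5: 47 + 21 + 55 + 29 + 63 = 215.
Main diagonal: 28 + 37 + 39 + 51 + 63 = 218.
Anti-diagonal: 47 + 43 + 39 + 45 + 41 = 215.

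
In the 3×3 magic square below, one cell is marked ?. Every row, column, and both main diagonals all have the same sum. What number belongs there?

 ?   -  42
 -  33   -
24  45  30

Anti-diagonal is complete and sums to 99; that is the magic constant.
Column 2: 33 + 45 + ? = 99, so (1,2) = 21.
Column 3: 42 + 30 + ? = 99, so (2,3) = 27.
The remaining cell in main diagonal is (1,1) = 99 − 63 = 36.

36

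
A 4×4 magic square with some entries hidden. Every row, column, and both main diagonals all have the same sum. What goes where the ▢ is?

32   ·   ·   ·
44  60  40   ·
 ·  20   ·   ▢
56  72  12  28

64

Row 4 is complete and sums to 168; that is the magic constant.
Row 2: 44 + 60 + 40 + ? = 168, so (2,4) = 24.
The remaining cell in column 1 is (3,1) = 168 − 132 = 36.
The remaining cell in column 2 is (1,2) = 168 − 152 = 16.
From main diagonal, 168 − (32 + 60 + 28) gives (3,3) = 48.
Anti-diagonal needs 168; the known cells sum to 116, so (1,4) = 52.
The remaining cell in row 1 is (1,3) = 168 − 100 = 68.
Row 3 must total 168; the given cells sum to 104, so (3,4) = 64.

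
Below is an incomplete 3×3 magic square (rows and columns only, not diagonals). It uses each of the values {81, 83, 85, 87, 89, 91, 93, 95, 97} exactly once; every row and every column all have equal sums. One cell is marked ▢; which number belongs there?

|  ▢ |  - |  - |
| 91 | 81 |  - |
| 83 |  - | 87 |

The 9 entries sum to 801, so each line sums to 801/3 = 267.
Using row 2: 91 + 81 + ? → (2,3) = 267 − 172 = 95.
The remaining cell in row 3 is (3,2) = 267 − 170 = 97.
Column 1 must total 267; the given cells sum to 174, so (1,1) = 93.

93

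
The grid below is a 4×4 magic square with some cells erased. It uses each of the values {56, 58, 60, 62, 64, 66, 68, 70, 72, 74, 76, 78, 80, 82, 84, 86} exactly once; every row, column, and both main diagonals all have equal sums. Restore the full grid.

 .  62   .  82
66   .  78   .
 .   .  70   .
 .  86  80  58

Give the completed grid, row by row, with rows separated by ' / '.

84 62 56 82 / 66 72 78 68 / 74 64 70 76 / 60 86 80 58

The 16 entries sum to 1136, so each line sums to 1136/4 = 284.
The remaining cell in row 4 is (4,1) = 284 − 224 = 60.
Column 3 needs 284; the known cells sum to 228, so (1,3) = 56.
Anti-diagonal needs 284; the known cells sum to 220, so (3,2) = 64.
From row 1, 284 − (62 + 56 + 82) gives (1,1) = 84.
Using column 1: 84 + 66 + 60 + ? → (3,1) = 284 − 210 = 74.
Column 2 needs 284; the known cells sum to 212, so (2,2) = 72.
Row 2 must total 284; the given cells sum to 216, so (2,4) = 68.
Row 3 must total 284; the given cells sum to 208, so (3,4) = 76.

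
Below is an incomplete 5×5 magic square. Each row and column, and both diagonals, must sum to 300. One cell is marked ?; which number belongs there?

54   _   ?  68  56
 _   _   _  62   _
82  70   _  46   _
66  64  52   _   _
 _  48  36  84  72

Row 5: 48 + 36 + 84 + 72 + ? = 300, so (5,1) = 60.
Column 1: 54 + 82 + 66 + 60 + ? = 300, so (2,1) = 38.
Column 4 must total 300; the given cells sum to 260, so (4,4) = 40.
Anti-diagonal needs 300; the known cells sum to 242, so (3,3) = 58.
The remaining cell in row 3 is (3,5) = 300 − 256 = 44.
Row 4 must total 300; the given cells sum to 222, so (4,5) = 78.
Using column 5: 56 + 44 + 78 + 72 + ? → (2,5) = 300 − 250 = 50.
Main diagonal must total 300; the given cells sum to 224, so (2,2) = 76.
Using row 2: 38 + 76 + 62 + 50 + ? → (2,3) = 300 − 226 = 74.
Column 2 must total 300; the given cells sum to 258, so (1,2) = 42.
The remaining cell in column 3 is (1,3) = 300 − 220 = 80.

80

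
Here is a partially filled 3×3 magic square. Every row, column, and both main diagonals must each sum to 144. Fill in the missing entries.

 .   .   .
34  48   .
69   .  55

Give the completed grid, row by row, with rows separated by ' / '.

41 76 27 / 34 48 62 / 69 20 55

Row 2 must total 144; the given cells sum to 82, so (2,3) = 62.
Row 3 needs 144; the known cells sum to 124, so (3,2) = 20.
Using column 1: 34 + 69 + ? → (1,1) = 144 − 103 = 41.
Column 2 must total 144; the given cells sum to 68, so (1,2) = 76.
Column 3 must total 144; the given cells sum to 117, so (1,3) = 27.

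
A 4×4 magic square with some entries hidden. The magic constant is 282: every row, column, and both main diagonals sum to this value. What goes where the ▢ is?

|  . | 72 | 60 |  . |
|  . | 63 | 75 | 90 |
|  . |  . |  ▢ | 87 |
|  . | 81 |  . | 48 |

Row 2 must total 282; the given cells sum to 228, so (2,1) = 54.
Column 2 must total 282; the given cells sum to 216, so (3,2) = 66.
Column 4 must total 282; the given cells sum to 225, so (1,4) = 57.
Anti-diagonal needs 282; the known cells sum to 198, so (4,1) = 84.
Row 1 needs 282; the known cells sum to 189, so (1,1) = 93.
The remaining cell in row 4 is (4,3) = 282 − 213 = 69.
Using column 1: 93 + 54 + 84 + ? → (3,1) = 282 − 231 = 51.
Column 3: 60 + 75 + 69 + ? = 282, so (3,3) = 78.

78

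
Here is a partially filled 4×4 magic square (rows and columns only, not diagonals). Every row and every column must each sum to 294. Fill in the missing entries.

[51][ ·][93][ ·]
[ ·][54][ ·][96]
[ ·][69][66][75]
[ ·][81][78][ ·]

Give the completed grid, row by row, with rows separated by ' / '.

Row 3 needs 294; the known cells sum to 210, so (3,1) = 84.
Column 2: 54 + 69 + 81 + ? = 294, so (1,2) = 90.
Column 3: 93 + 66 + 78 + ? = 294, so (2,3) = 57.
The remaining cell in row 1 is (1,4) = 294 − 234 = 60.
The remaining cell in row 2 is (2,1) = 294 − 207 = 87.
Column 1 must total 294; the given cells sum to 222, so (4,1) = 72.
The remaining cell in column 4 is (4,4) = 294 − 231 = 63.

51 90 93 60 / 87 54 57 96 / 84 69 66 75 / 72 81 78 63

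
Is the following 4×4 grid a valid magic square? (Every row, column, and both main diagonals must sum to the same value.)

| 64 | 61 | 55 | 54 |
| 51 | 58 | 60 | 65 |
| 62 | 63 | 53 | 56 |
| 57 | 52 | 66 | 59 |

Yes

Row 1: 64 + 61 + 55 + 54 = 234.
Row 2: 51 + 58 + 60 + 65 = 234.
Row 3: 62 + 63 + 53 + 56 = 234.
Row 4: 57 + 52 + 66 + 59 = 234.
Column 1: 64 + 51 + 62 + 57 = 234.
Column 2: 61 + 58 + 63 + 52 = 234.
Column 3: 55 + 60 + 53 + 66 = 234.
Column 4: 54 + 65 + 56 + 59 = 234.
Main diagonal: 64 + 58 + 53 + 59 = 234.
Anti-diagonal: 54 + 60 + 63 + 57 = 234.
All lines sum to 234.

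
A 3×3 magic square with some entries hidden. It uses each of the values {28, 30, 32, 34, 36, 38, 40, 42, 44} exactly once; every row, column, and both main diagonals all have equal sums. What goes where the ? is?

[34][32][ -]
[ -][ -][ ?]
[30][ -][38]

28

The 9 entries sum to 324, so each line sums to 324/3 = 108.
Row 1 needs 108; the known cells sum to 66, so (1,3) = 42.
From row 3, 108 − (30 + 38) gives (3,2) = 40.
From column 1, 108 − (34 + 30) gives (2,1) = 44.
Using column 2: 32 + 40 + ? → (2,2) = 108 − 72 = 36.
Column 3 must total 108; the given cells sum to 80, so (2,3) = 28.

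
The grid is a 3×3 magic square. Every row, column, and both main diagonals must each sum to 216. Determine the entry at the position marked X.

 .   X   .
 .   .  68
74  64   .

From row 3, 216 − (74 + 64) gives (3,3) = 78.
Using column 3: 68 + 78 + ? → (1,3) = 216 − 146 = 70.
Anti-diagonal must total 216; the given cells sum to 144, so (2,2) = 72.
Using row 2: 72 + 68 + ? → (2,1) = 216 − 140 = 76.
From column 1, 216 − (76 + 74) gives (1,1) = 66.
Column 2 needs 216; the known cells sum to 136, so (1,2) = 80.

80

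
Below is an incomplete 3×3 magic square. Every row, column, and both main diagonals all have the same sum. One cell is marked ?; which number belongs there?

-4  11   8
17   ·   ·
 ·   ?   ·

Row 1 is complete and sums to 15; that is the magic constant.
Column 1 needs 15; the known cells sum to 13, so (3,1) = 2.
From anti-diagonal, 15 − (8 + 2) gives (2,2) = 5.
From row 2, 15 − (17 + 5) gives (2,3) = -7.
Column 2 needs 15; the known cells sum to 16, so (3,2) = -1.

-1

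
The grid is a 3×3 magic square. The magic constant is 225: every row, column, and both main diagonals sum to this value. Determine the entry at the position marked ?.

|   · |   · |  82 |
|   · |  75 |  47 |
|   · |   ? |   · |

Row 2 must total 225; the given cells sum to 122, so (2,1) = 103.
Column 3 must total 225; the given cells sum to 129, so (3,3) = 96.
Main diagonal needs 225; the known cells sum to 171, so (1,1) = 54.
Anti-diagonal needs 225; the known cells sum to 157, so (3,1) = 68.
Row 1 must total 225; the given cells sum to 136, so (1,2) = 89.
Row 3 must total 225; the given cells sum to 164, so (3,2) = 61.

61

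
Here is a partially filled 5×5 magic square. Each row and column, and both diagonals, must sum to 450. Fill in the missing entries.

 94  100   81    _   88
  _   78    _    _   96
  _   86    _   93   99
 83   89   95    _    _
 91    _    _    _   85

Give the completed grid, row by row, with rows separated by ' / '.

94 100 81 87 88 / 102 78 84 90 96 / 80 86 92 93 99 / 83 89 95 101 82 / 91 97 98 79 85

Using row 1: 94 + 100 + 81 + 88 + ? → (1,4) = 450 − 363 = 87.
Column 2 must total 450; the given cells sum to 353, so (5,2) = 97.
From column 5, 450 − (88 + 96 + 99 + 85) gives (4,5) = 82.
The remaining cell in row 4 is (4,4) = 450 − 349 = 101.
Using main diagonal: 94 + 78 + 101 + 85 + ? → (3,3) = 450 − 358 = 92.
Anti-diagonal needs 450; the known cells sum to 360, so (2,4) = 90.
The remaining cell in row 3 is (3,1) = 450 − 370 = 80.
Using column 1: 94 + 80 + 83 + 91 + ? → (2,1) = 450 − 348 = 102.
The remaining cell in column 4 is (5,4) = 450 − 371 = 79.
Row 2: 102 + 78 + 90 + 96 + ? = 450, so (2,3) = 84.
Row 5 must total 450; the given cells sum to 352, so (5,3) = 98.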